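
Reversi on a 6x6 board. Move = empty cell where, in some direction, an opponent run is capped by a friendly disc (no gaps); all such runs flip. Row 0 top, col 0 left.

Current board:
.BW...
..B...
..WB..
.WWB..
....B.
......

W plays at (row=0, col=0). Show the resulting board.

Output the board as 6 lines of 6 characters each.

Answer: WWW...
..B...
..WB..
.WWB..
....B.
......

Derivation:
Place W at (0,0); scan 8 dirs for brackets.
Dir NW: edge -> no flip
Dir N: edge -> no flip
Dir NE: edge -> no flip
Dir W: edge -> no flip
Dir E: opp run (0,1) capped by W -> flip
Dir SW: edge -> no flip
Dir S: first cell '.' (not opp) -> no flip
Dir SE: first cell '.' (not opp) -> no flip
All flips: (0,1)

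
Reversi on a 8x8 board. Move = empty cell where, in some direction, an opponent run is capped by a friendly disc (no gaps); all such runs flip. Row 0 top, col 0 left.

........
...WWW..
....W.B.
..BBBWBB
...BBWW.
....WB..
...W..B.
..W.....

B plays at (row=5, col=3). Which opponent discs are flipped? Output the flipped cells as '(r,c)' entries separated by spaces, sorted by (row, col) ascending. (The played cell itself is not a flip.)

Answer: (5,4)

Derivation:
Dir NW: first cell '.' (not opp) -> no flip
Dir N: first cell 'B' (not opp) -> no flip
Dir NE: first cell 'B' (not opp) -> no flip
Dir W: first cell '.' (not opp) -> no flip
Dir E: opp run (5,4) capped by B -> flip
Dir SW: first cell '.' (not opp) -> no flip
Dir S: opp run (6,3), next='.' -> no flip
Dir SE: first cell '.' (not opp) -> no flip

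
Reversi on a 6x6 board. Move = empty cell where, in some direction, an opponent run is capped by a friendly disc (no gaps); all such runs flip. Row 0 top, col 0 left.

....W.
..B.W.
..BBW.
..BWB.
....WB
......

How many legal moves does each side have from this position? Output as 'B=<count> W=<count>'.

-- B to move --
(0,3): no bracket -> illegal
(0,5): flips 1 -> legal
(1,3): no bracket -> illegal
(1,5): no bracket -> illegal
(2,5): flips 1 -> legal
(3,5): no bracket -> illegal
(4,2): no bracket -> illegal
(4,3): flips 2 -> legal
(5,3): no bracket -> illegal
(5,4): flips 1 -> legal
(5,5): flips 2 -> legal
B mobility = 5
-- W to move --
(0,1): no bracket -> illegal
(0,2): no bracket -> illegal
(0,3): no bracket -> illegal
(1,1): flips 1 -> legal
(1,3): flips 1 -> legal
(2,1): flips 2 -> legal
(2,5): no bracket -> illegal
(3,1): flips 1 -> legal
(3,5): flips 1 -> legal
(4,1): flips 2 -> legal
(4,2): no bracket -> illegal
(4,3): no bracket -> illegal
(5,4): no bracket -> illegal
(5,5): no bracket -> illegal
W mobility = 6

Answer: B=5 W=6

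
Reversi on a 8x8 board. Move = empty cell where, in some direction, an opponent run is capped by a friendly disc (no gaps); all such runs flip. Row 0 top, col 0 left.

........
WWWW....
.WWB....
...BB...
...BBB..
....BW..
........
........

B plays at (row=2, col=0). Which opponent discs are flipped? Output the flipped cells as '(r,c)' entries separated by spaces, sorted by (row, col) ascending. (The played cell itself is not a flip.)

Dir NW: edge -> no flip
Dir N: opp run (1,0), next='.' -> no flip
Dir NE: opp run (1,1), next='.' -> no flip
Dir W: edge -> no flip
Dir E: opp run (2,1) (2,2) capped by B -> flip
Dir SW: edge -> no flip
Dir S: first cell '.' (not opp) -> no flip
Dir SE: first cell '.' (not opp) -> no flip

Answer: (2,1) (2,2)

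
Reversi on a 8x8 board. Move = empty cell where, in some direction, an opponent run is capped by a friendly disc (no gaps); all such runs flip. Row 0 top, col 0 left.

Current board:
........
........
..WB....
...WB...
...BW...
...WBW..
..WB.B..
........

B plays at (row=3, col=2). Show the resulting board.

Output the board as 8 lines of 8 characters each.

Place B at (3,2); scan 8 dirs for brackets.
Dir NW: first cell '.' (not opp) -> no flip
Dir N: opp run (2,2), next='.' -> no flip
Dir NE: first cell 'B' (not opp) -> no flip
Dir W: first cell '.' (not opp) -> no flip
Dir E: opp run (3,3) capped by B -> flip
Dir SW: first cell '.' (not opp) -> no flip
Dir S: first cell '.' (not opp) -> no flip
Dir SE: first cell 'B' (not opp) -> no flip
All flips: (3,3)

Answer: ........
........
..WB....
..BBB...
...BW...
...WBW..
..WB.B..
........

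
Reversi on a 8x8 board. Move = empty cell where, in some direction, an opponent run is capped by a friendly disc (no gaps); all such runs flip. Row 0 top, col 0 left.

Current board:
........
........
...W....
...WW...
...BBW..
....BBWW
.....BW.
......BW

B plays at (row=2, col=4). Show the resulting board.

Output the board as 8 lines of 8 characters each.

Answer: ........
........
...WB...
...WB...
...BBW..
....BBWW
.....BW.
......BW

Derivation:
Place B at (2,4); scan 8 dirs for brackets.
Dir NW: first cell '.' (not opp) -> no flip
Dir N: first cell '.' (not opp) -> no flip
Dir NE: first cell '.' (not opp) -> no flip
Dir W: opp run (2,3), next='.' -> no flip
Dir E: first cell '.' (not opp) -> no flip
Dir SW: opp run (3,3), next='.' -> no flip
Dir S: opp run (3,4) capped by B -> flip
Dir SE: first cell '.' (not opp) -> no flip
All flips: (3,4)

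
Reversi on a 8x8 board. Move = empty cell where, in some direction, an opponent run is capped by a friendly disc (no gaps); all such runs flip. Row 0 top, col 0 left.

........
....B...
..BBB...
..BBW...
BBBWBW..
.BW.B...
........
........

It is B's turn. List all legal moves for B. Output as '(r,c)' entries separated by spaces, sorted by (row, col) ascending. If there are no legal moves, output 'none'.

Answer: (3,5) (3,6) (4,6) (5,3) (5,6) (6,2) (6,3)

Derivation:
(2,5): no bracket -> illegal
(3,5): flips 1 -> legal
(3,6): flips 1 -> legal
(4,6): flips 1 -> legal
(5,3): flips 2 -> legal
(5,5): no bracket -> illegal
(5,6): flips 2 -> legal
(6,1): no bracket -> illegal
(6,2): flips 1 -> legal
(6,3): flips 1 -> legal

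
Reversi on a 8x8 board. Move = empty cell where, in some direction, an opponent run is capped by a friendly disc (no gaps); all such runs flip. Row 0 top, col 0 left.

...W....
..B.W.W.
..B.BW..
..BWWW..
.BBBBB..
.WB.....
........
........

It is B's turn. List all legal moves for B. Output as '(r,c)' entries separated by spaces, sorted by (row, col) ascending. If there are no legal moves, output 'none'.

(0,2): no bracket -> illegal
(0,4): flips 1 -> legal
(0,5): no bracket -> illegal
(0,6): no bracket -> illegal
(0,7): flips 3 -> legal
(1,3): no bracket -> illegal
(1,5): flips 2 -> legal
(1,7): no bracket -> illegal
(2,3): flips 2 -> legal
(2,6): flips 2 -> legal
(2,7): no bracket -> illegal
(3,6): flips 3 -> legal
(4,0): no bracket -> illegal
(4,6): flips 1 -> legal
(5,0): flips 1 -> legal
(6,0): flips 1 -> legal
(6,1): flips 1 -> legal
(6,2): no bracket -> illegal

Answer: (0,4) (0,7) (1,5) (2,3) (2,6) (3,6) (4,6) (5,0) (6,0) (6,1)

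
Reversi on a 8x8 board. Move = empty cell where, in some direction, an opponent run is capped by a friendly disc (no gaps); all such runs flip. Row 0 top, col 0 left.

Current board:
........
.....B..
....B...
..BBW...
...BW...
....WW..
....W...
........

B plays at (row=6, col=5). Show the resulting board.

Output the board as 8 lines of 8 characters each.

Place B at (6,5); scan 8 dirs for brackets.
Dir NW: opp run (5,4) capped by B -> flip
Dir N: opp run (5,5), next='.' -> no flip
Dir NE: first cell '.' (not opp) -> no flip
Dir W: opp run (6,4), next='.' -> no flip
Dir E: first cell '.' (not opp) -> no flip
Dir SW: first cell '.' (not opp) -> no flip
Dir S: first cell '.' (not opp) -> no flip
Dir SE: first cell '.' (not opp) -> no flip
All flips: (5,4)

Answer: ........
.....B..
....B...
..BBW...
...BW...
....BW..
....WB..
........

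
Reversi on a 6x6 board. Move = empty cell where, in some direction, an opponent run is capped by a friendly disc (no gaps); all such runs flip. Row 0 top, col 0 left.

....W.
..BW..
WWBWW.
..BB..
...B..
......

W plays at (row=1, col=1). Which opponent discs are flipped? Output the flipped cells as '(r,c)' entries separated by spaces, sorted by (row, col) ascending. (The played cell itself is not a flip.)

Dir NW: first cell '.' (not opp) -> no flip
Dir N: first cell '.' (not opp) -> no flip
Dir NE: first cell '.' (not opp) -> no flip
Dir W: first cell '.' (not opp) -> no flip
Dir E: opp run (1,2) capped by W -> flip
Dir SW: first cell 'W' (not opp) -> no flip
Dir S: first cell 'W' (not opp) -> no flip
Dir SE: opp run (2,2) (3,3), next='.' -> no flip

Answer: (1,2)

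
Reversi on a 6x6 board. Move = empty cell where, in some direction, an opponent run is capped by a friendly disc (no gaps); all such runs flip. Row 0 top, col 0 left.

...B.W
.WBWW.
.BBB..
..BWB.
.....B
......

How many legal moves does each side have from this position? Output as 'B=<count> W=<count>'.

-- B to move --
(0,0): flips 1 -> legal
(0,1): flips 1 -> legal
(0,2): no bracket -> illegal
(0,4): flips 1 -> legal
(1,0): flips 1 -> legal
(1,5): flips 2 -> legal
(2,0): no bracket -> illegal
(2,4): no bracket -> illegal
(2,5): flips 1 -> legal
(4,2): no bracket -> illegal
(4,3): flips 1 -> legal
(4,4): flips 1 -> legal
B mobility = 8
-- W to move --
(0,1): no bracket -> illegal
(0,2): no bracket -> illegal
(0,4): no bracket -> illegal
(1,0): no bracket -> illegal
(2,0): no bracket -> illegal
(2,4): no bracket -> illegal
(2,5): no bracket -> illegal
(3,0): no bracket -> illegal
(3,1): flips 3 -> legal
(3,5): flips 1 -> legal
(4,1): flips 2 -> legal
(4,2): no bracket -> illegal
(4,3): no bracket -> illegal
(4,4): no bracket -> illegal
(5,4): no bracket -> illegal
(5,5): no bracket -> illegal
W mobility = 3

Answer: B=8 W=3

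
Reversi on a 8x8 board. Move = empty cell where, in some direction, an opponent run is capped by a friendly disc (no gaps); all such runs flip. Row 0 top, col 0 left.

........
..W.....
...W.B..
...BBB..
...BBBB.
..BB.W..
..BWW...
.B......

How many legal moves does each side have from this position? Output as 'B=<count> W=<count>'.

Answer: B=7 W=7

Derivation:
-- B to move --
(0,1): flips 2 -> legal
(0,2): no bracket -> illegal
(0,3): no bracket -> illegal
(1,1): no bracket -> illegal
(1,3): flips 1 -> legal
(1,4): no bracket -> illegal
(2,1): no bracket -> illegal
(2,2): no bracket -> illegal
(2,4): no bracket -> illegal
(3,2): no bracket -> illegal
(5,4): no bracket -> illegal
(5,6): no bracket -> illegal
(6,5): flips 3 -> legal
(6,6): flips 1 -> legal
(7,2): no bracket -> illegal
(7,3): flips 3 -> legal
(7,4): flips 1 -> legal
(7,5): flips 1 -> legal
B mobility = 7
-- W to move --
(1,4): no bracket -> illegal
(1,5): flips 3 -> legal
(1,6): no bracket -> illegal
(2,2): flips 2 -> legal
(2,4): no bracket -> illegal
(2,6): no bracket -> illegal
(3,2): no bracket -> illegal
(3,6): no bracket -> illegal
(3,7): flips 1 -> legal
(4,1): flips 1 -> legal
(4,2): flips 1 -> legal
(4,7): no bracket -> illegal
(5,1): no bracket -> illegal
(5,4): no bracket -> illegal
(5,6): flips 2 -> legal
(5,7): no bracket -> illegal
(6,0): no bracket -> illegal
(6,1): flips 1 -> legal
(7,0): no bracket -> illegal
(7,2): no bracket -> illegal
(7,3): no bracket -> illegal
W mobility = 7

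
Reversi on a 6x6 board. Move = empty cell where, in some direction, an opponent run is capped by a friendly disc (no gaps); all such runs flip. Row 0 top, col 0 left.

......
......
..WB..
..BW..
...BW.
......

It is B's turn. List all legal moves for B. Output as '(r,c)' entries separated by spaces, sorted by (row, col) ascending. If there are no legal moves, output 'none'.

Answer: (1,2) (2,1) (3,4) (4,5)

Derivation:
(1,1): no bracket -> illegal
(1,2): flips 1 -> legal
(1,3): no bracket -> illegal
(2,1): flips 1 -> legal
(2,4): no bracket -> illegal
(3,1): no bracket -> illegal
(3,4): flips 1 -> legal
(3,5): no bracket -> illegal
(4,2): no bracket -> illegal
(4,5): flips 1 -> legal
(5,3): no bracket -> illegal
(5,4): no bracket -> illegal
(5,5): no bracket -> illegal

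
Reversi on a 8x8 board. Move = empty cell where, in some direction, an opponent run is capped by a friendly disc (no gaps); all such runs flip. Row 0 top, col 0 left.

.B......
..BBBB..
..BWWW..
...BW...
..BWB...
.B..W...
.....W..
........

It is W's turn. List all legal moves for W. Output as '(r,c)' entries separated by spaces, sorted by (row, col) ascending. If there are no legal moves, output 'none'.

Answer: (0,2) (0,3) (0,4) (0,5) (0,6) (2,1) (3,2) (4,1) (4,5) (6,0)

Derivation:
(0,0): no bracket -> illegal
(0,2): flips 1 -> legal
(0,3): flips 2 -> legal
(0,4): flips 1 -> legal
(0,5): flips 2 -> legal
(0,6): flips 1 -> legal
(1,0): no bracket -> illegal
(1,1): no bracket -> illegal
(1,6): no bracket -> illegal
(2,1): flips 1 -> legal
(2,6): no bracket -> illegal
(3,1): no bracket -> illegal
(3,2): flips 1 -> legal
(3,5): no bracket -> illegal
(4,0): no bracket -> illegal
(4,1): flips 1 -> legal
(4,5): flips 1 -> legal
(5,0): no bracket -> illegal
(5,2): no bracket -> illegal
(5,3): no bracket -> illegal
(5,5): no bracket -> illegal
(6,0): flips 3 -> legal
(6,1): no bracket -> illegal
(6,2): no bracket -> illegal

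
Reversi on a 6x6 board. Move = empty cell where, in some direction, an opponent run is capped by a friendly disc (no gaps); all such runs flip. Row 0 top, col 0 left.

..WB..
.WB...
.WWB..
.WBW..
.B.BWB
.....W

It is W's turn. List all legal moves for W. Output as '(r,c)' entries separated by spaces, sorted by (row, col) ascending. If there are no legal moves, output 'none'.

Answer: (0,4) (1,3) (2,4) (3,5) (4,2) (5,1) (5,3) (5,4)

Derivation:
(0,1): no bracket -> illegal
(0,4): flips 1 -> legal
(1,3): flips 2 -> legal
(1,4): no bracket -> illegal
(2,4): flips 1 -> legal
(3,0): no bracket -> illegal
(3,4): no bracket -> illegal
(3,5): flips 1 -> legal
(4,0): no bracket -> illegal
(4,2): flips 2 -> legal
(5,0): no bracket -> illegal
(5,1): flips 1 -> legal
(5,2): no bracket -> illegal
(5,3): flips 1 -> legal
(5,4): flips 2 -> legal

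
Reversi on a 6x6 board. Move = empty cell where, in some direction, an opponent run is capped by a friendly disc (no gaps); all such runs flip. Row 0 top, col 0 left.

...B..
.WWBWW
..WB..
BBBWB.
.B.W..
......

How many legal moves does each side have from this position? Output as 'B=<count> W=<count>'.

Answer: B=9 W=9

Derivation:
-- B to move --
(0,0): no bracket -> illegal
(0,1): flips 1 -> legal
(0,2): flips 2 -> legal
(0,4): no bracket -> illegal
(0,5): flips 1 -> legal
(1,0): flips 2 -> legal
(2,0): no bracket -> illegal
(2,1): flips 2 -> legal
(2,4): no bracket -> illegal
(2,5): flips 1 -> legal
(4,2): no bracket -> illegal
(4,4): no bracket -> illegal
(5,2): flips 1 -> legal
(5,3): flips 2 -> legal
(5,4): flips 1 -> legal
B mobility = 9
-- W to move --
(0,2): no bracket -> illegal
(0,4): flips 1 -> legal
(2,0): no bracket -> illegal
(2,1): flips 1 -> legal
(2,4): flips 1 -> legal
(2,5): flips 1 -> legal
(3,5): flips 1 -> legal
(4,0): flips 1 -> legal
(4,2): flips 1 -> legal
(4,4): no bracket -> illegal
(4,5): flips 2 -> legal
(5,0): flips 3 -> legal
(5,1): no bracket -> illegal
(5,2): no bracket -> illegal
W mobility = 9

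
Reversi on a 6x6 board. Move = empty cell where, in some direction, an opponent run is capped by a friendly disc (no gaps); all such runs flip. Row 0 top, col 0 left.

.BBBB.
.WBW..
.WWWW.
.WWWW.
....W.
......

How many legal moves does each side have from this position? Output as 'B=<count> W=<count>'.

-- B to move --
(0,0): no bracket -> illegal
(1,0): flips 1 -> legal
(1,4): flips 1 -> legal
(1,5): no bracket -> illegal
(2,0): flips 1 -> legal
(2,5): no bracket -> illegal
(3,0): flips 1 -> legal
(3,5): flips 2 -> legal
(4,0): flips 3 -> legal
(4,1): flips 3 -> legal
(4,2): flips 2 -> legal
(4,3): flips 3 -> legal
(4,5): flips 2 -> legal
(5,3): no bracket -> illegal
(5,4): no bracket -> illegal
(5,5): no bracket -> illegal
B mobility = 10
-- W to move --
(0,0): no bracket -> illegal
(0,5): no bracket -> illegal
(1,0): no bracket -> illegal
(1,4): no bracket -> illegal
(1,5): no bracket -> illegal
W mobility = 0

Answer: B=10 W=0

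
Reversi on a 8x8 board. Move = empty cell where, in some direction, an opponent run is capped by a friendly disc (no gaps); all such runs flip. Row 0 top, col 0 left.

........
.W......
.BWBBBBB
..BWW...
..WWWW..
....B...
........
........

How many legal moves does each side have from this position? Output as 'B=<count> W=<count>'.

-- B to move --
(0,0): no bracket -> illegal
(0,1): flips 1 -> legal
(0,2): no bracket -> illegal
(1,0): no bracket -> illegal
(1,2): flips 1 -> legal
(1,3): no bracket -> illegal
(2,0): no bracket -> illegal
(3,1): no bracket -> illegal
(3,5): flips 2 -> legal
(3,6): flips 1 -> legal
(4,1): no bracket -> illegal
(4,6): no bracket -> illegal
(5,1): flips 2 -> legal
(5,2): flips 3 -> legal
(5,3): flips 2 -> legal
(5,5): no bracket -> illegal
(5,6): flips 2 -> legal
B mobility = 8
-- W to move --
(1,0): flips 2 -> legal
(1,2): flips 1 -> legal
(1,3): flips 1 -> legal
(1,4): flips 1 -> legal
(1,5): flips 1 -> legal
(1,6): flips 1 -> legal
(1,7): no bracket -> illegal
(2,0): flips 1 -> legal
(3,0): no bracket -> illegal
(3,1): flips 2 -> legal
(3,5): no bracket -> illegal
(3,6): no bracket -> illegal
(3,7): no bracket -> illegal
(4,1): no bracket -> illegal
(5,3): no bracket -> illegal
(5,5): no bracket -> illegal
(6,3): flips 1 -> legal
(6,4): flips 1 -> legal
(6,5): flips 1 -> legal
W mobility = 11

Answer: B=8 W=11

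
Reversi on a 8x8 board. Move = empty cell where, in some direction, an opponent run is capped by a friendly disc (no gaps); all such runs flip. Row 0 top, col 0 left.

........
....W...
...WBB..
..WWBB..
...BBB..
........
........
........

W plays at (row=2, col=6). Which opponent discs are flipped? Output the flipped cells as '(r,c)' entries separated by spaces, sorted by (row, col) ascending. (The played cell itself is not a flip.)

Dir NW: first cell '.' (not opp) -> no flip
Dir N: first cell '.' (not opp) -> no flip
Dir NE: first cell '.' (not opp) -> no flip
Dir W: opp run (2,5) (2,4) capped by W -> flip
Dir E: first cell '.' (not opp) -> no flip
Dir SW: opp run (3,5) (4,4), next='.' -> no flip
Dir S: first cell '.' (not opp) -> no flip
Dir SE: first cell '.' (not opp) -> no flip

Answer: (2,4) (2,5)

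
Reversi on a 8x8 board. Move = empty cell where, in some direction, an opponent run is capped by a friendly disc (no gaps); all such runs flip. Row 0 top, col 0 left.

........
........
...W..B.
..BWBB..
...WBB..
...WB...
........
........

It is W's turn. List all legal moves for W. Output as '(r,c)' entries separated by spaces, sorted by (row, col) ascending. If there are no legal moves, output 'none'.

(1,5): no bracket -> illegal
(1,6): no bracket -> illegal
(1,7): flips 3 -> legal
(2,1): flips 1 -> legal
(2,2): no bracket -> illegal
(2,4): no bracket -> illegal
(2,5): flips 1 -> legal
(2,7): no bracket -> illegal
(3,1): flips 1 -> legal
(3,6): flips 2 -> legal
(3,7): no bracket -> illegal
(4,1): flips 1 -> legal
(4,2): no bracket -> illegal
(4,6): flips 2 -> legal
(5,5): flips 2 -> legal
(5,6): flips 2 -> legal
(6,3): no bracket -> illegal
(6,4): no bracket -> illegal
(6,5): flips 1 -> legal

Answer: (1,7) (2,1) (2,5) (3,1) (3,6) (4,1) (4,6) (5,5) (5,6) (6,5)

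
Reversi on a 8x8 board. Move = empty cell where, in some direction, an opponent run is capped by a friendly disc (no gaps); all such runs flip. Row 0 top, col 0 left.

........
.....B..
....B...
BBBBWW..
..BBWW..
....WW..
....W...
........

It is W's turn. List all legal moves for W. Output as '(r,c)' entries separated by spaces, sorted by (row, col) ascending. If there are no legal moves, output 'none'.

Answer: (1,3) (1,4) (2,1) (2,2) (4,1) (5,2)

Derivation:
(0,4): no bracket -> illegal
(0,5): no bracket -> illegal
(0,6): no bracket -> illegal
(1,3): flips 1 -> legal
(1,4): flips 1 -> legal
(1,6): no bracket -> illegal
(2,0): no bracket -> illegal
(2,1): flips 2 -> legal
(2,2): flips 1 -> legal
(2,3): no bracket -> illegal
(2,5): no bracket -> illegal
(2,6): no bracket -> illegal
(4,0): no bracket -> illegal
(4,1): flips 2 -> legal
(5,1): no bracket -> illegal
(5,2): flips 1 -> legal
(5,3): no bracket -> illegal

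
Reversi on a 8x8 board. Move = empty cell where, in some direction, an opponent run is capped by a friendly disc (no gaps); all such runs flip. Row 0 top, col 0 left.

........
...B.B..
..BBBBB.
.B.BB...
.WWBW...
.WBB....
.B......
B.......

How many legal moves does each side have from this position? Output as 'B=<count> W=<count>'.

Answer: B=9 W=10

Derivation:
-- B to move --
(3,0): flips 1 -> legal
(3,2): flips 1 -> legal
(3,5): flips 1 -> legal
(4,0): flips 2 -> legal
(4,5): flips 1 -> legal
(5,0): flips 1 -> legal
(5,4): flips 1 -> legal
(5,5): flips 1 -> legal
(6,0): flips 2 -> legal
(6,2): no bracket -> illegal
B mobility = 9
-- W to move --
(0,2): no bracket -> illegal
(0,3): no bracket -> illegal
(0,4): no bracket -> illegal
(0,5): no bracket -> illegal
(0,6): flips 3 -> legal
(1,1): flips 2 -> legal
(1,2): no bracket -> illegal
(1,4): flips 2 -> legal
(1,6): no bracket -> illegal
(1,7): no bracket -> illegal
(2,0): flips 1 -> legal
(2,1): flips 1 -> legal
(2,7): no bracket -> illegal
(3,0): no bracket -> illegal
(3,2): no bracket -> illegal
(3,5): no bracket -> illegal
(3,6): no bracket -> illegal
(3,7): no bracket -> illegal
(4,0): no bracket -> illegal
(4,5): no bracket -> illegal
(5,0): no bracket -> illegal
(5,4): flips 2 -> legal
(6,0): no bracket -> illegal
(6,2): flips 2 -> legal
(6,3): flips 1 -> legal
(6,4): flips 1 -> legal
(7,1): flips 1 -> legal
(7,2): no bracket -> illegal
W mobility = 10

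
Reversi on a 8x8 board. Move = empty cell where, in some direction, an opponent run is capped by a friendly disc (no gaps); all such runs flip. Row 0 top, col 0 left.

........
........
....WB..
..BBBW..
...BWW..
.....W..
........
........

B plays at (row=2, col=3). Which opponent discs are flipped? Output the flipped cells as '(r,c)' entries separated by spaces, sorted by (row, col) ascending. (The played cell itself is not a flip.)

Answer: (2,4)

Derivation:
Dir NW: first cell '.' (not opp) -> no flip
Dir N: first cell '.' (not opp) -> no flip
Dir NE: first cell '.' (not opp) -> no flip
Dir W: first cell '.' (not opp) -> no flip
Dir E: opp run (2,4) capped by B -> flip
Dir SW: first cell 'B' (not opp) -> no flip
Dir S: first cell 'B' (not opp) -> no flip
Dir SE: first cell 'B' (not opp) -> no flip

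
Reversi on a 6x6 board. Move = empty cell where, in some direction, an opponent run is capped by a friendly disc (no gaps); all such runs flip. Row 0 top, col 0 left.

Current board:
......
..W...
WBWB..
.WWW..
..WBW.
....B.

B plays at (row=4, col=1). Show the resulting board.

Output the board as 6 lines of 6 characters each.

Place B at (4,1); scan 8 dirs for brackets.
Dir NW: first cell '.' (not opp) -> no flip
Dir N: opp run (3,1) capped by B -> flip
Dir NE: opp run (3,2) capped by B -> flip
Dir W: first cell '.' (not opp) -> no flip
Dir E: opp run (4,2) capped by B -> flip
Dir SW: first cell '.' (not opp) -> no flip
Dir S: first cell '.' (not opp) -> no flip
Dir SE: first cell '.' (not opp) -> no flip
All flips: (3,1) (3,2) (4,2)

Answer: ......
..W...
WBWB..
.BBW..
.BBBW.
....B.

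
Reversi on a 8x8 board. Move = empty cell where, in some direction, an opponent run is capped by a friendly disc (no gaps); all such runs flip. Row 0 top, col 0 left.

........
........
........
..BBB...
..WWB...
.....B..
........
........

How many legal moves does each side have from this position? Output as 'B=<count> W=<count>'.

-- B to move --
(3,1): no bracket -> illegal
(4,1): flips 2 -> legal
(5,1): flips 1 -> legal
(5,2): flips 2 -> legal
(5,3): flips 1 -> legal
(5,4): flips 1 -> legal
B mobility = 5
-- W to move --
(2,1): flips 1 -> legal
(2,2): flips 1 -> legal
(2,3): flips 1 -> legal
(2,4): flips 1 -> legal
(2,5): flips 1 -> legal
(3,1): no bracket -> illegal
(3,5): no bracket -> illegal
(4,1): no bracket -> illegal
(4,5): flips 1 -> legal
(4,6): no bracket -> illegal
(5,3): no bracket -> illegal
(5,4): no bracket -> illegal
(5,6): no bracket -> illegal
(6,4): no bracket -> illegal
(6,5): no bracket -> illegal
(6,6): no bracket -> illegal
W mobility = 6

Answer: B=5 W=6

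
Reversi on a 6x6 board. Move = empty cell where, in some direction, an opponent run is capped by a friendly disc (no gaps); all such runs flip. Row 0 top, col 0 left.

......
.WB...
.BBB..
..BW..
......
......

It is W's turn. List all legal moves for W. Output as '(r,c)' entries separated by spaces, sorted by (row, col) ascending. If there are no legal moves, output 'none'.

Answer: (1,3) (3,1)

Derivation:
(0,1): no bracket -> illegal
(0,2): no bracket -> illegal
(0,3): no bracket -> illegal
(1,0): no bracket -> illegal
(1,3): flips 2 -> legal
(1,4): no bracket -> illegal
(2,0): no bracket -> illegal
(2,4): no bracket -> illegal
(3,0): no bracket -> illegal
(3,1): flips 2 -> legal
(3,4): no bracket -> illegal
(4,1): no bracket -> illegal
(4,2): no bracket -> illegal
(4,3): no bracket -> illegal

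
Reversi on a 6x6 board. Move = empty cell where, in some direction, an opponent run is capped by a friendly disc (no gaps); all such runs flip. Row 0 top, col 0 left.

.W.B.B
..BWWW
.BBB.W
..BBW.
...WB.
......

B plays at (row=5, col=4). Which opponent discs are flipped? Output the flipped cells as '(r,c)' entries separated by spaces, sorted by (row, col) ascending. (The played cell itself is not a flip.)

Dir NW: opp run (4,3) capped by B -> flip
Dir N: first cell 'B' (not opp) -> no flip
Dir NE: first cell '.' (not opp) -> no flip
Dir W: first cell '.' (not opp) -> no flip
Dir E: first cell '.' (not opp) -> no flip
Dir SW: edge -> no flip
Dir S: edge -> no flip
Dir SE: edge -> no flip

Answer: (4,3)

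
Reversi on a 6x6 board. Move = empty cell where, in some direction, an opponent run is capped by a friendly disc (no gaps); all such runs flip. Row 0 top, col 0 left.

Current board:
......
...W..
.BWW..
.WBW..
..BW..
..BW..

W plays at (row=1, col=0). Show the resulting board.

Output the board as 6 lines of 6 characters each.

Place W at (1,0); scan 8 dirs for brackets.
Dir NW: edge -> no flip
Dir N: first cell '.' (not opp) -> no flip
Dir NE: first cell '.' (not opp) -> no flip
Dir W: edge -> no flip
Dir E: first cell '.' (not opp) -> no flip
Dir SW: edge -> no flip
Dir S: first cell '.' (not opp) -> no flip
Dir SE: opp run (2,1) (3,2) capped by W -> flip
All flips: (2,1) (3,2)

Answer: ......
W..W..
.WWW..
.WWW..
..BW..
..BW..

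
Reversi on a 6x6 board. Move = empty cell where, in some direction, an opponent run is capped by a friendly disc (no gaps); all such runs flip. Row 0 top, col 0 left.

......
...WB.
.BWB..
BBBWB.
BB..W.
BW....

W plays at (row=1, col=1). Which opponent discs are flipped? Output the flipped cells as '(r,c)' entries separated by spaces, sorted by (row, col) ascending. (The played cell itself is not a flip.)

Answer: (2,1) (3,1) (4,1)

Derivation:
Dir NW: first cell '.' (not opp) -> no flip
Dir N: first cell '.' (not opp) -> no flip
Dir NE: first cell '.' (not opp) -> no flip
Dir W: first cell '.' (not opp) -> no flip
Dir E: first cell '.' (not opp) -> no flip
Dir SW: first cell '.' (not opp) -> no flip
Dir S: opp run (2,1) (3,1) (4,1) capped by W -> flip
Dir SE: first cell 'W' (not opp) -> no flip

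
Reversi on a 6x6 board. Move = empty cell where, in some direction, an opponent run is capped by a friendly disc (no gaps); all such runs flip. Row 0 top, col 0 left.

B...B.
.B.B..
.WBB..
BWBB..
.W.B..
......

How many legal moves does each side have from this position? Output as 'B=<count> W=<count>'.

Answer: B=7 W=5

Derivation:
-- B to move --
(1,0): flips 1 -> legal
(1,2): flips 1 -> legal
(2,0): flips 1 -> legal
(4,0): flips 1 -> legal
(4,2): no bracket -> illegal
(5,0): flips 1 -> legal
(5,1): flips 3 -> legal
(5,2): flips 1 -> legal
B mobility = 7
-- W to move --
(0,1): flips 1 -> legal
(0,2): no bracket -> illegal
(0,3): no bracket -> illegal
(0,5): no bracket -> illegal
(1,0): no bracket -> illegal
(1,2): no bracket -> illegal
(1,4): flips 2 -> legal
(1,5): no bracket -> illegal
(2,0): no bracket -> illegal
(2,4): flips 2 -> legal
(3,4): flips 2 -> legal
(4,0): no bracket -> illegal
(4,2): no bracket -> illegal
(4,4): no bracket -> illegal
(5,2): no bracket -> illegal
(5,3): no bracket -> illegal
(5,4): flips 2 -> legal
W mobility = 5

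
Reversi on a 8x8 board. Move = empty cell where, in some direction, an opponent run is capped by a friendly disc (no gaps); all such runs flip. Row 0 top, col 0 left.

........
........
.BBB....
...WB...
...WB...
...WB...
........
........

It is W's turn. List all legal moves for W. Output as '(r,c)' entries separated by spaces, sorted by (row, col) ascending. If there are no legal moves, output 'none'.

(1,0): no bracket -> illegal
(1,1): flips 1 -> legal
(1,2): no bracket -> illegal
(1,3): flips 1 -> legal
(1,4): no bracket -> illegal
(2,0): no bracket -> illegal
(2,4): no bracket -> illegal
(2,5): flips 1 -> legal
(3,0): no bracket -> illegal
(3,1): no bracket -> illegal
(3,2): no bracket -> illegal
(3,5): flips 2 -> legal
(4,5): flips 1 -> legal
(5,5): flips 2 -> legal
(6,3): no bracket -> illegal
(6,4): no bracket -> illegal
(6,5): flips 1 -> legal

Answer: (1,1) (1,3) (2,5) (3,5) (4,5) (5,5) (6,5)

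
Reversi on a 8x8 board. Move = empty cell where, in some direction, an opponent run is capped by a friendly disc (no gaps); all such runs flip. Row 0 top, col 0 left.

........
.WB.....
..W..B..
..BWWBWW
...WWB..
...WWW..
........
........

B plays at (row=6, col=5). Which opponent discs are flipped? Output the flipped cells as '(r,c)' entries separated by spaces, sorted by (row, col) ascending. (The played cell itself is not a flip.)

Answer: (4,3) (5,4) (5,5)

Derivation:
Dir NW: opp run (5,4) (4,3) capped by B -> flip
Dir N: opp run (5,5) capped by B -> flip
Dir NE: first cell '.' (not opp) -> no flip
Dir W: first cell '.' (not opp) -> no flip
Dir E: first cell '.' (not opp) -> no flip
Dir SW: first cell '.' (not opp) -> no flip
Dir S: first cell '.' (not opp) -> no flip
Dir SE: first cell '.' (not opp) -> no flip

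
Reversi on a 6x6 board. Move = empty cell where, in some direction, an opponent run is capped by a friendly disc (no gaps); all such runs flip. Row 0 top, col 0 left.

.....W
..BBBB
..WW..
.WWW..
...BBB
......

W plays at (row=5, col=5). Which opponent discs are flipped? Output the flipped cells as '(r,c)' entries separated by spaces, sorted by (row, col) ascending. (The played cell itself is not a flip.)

Dir NW: opp run (4,4) capped by W -> flip
Dir N: opp run (4,5), next='.' -> no flip
Dir NE: edge -> no flip
Dir W: first cell '.' (not opp) -> no flip
Dir E: edge -> no flip
Dir SW: edge -> no flip
Dir S: edge -> no flip
Dir SE: edge -> no flip

Answer: (4,4)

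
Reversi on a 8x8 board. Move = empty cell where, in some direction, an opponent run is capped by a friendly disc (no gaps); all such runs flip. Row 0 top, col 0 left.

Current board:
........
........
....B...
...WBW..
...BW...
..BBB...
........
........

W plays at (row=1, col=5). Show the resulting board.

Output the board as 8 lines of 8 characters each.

Answer: ........
.....W..
....W...
...WBW..
...BW...
..BBB...
........
........

Derivation:
Place W at (1,5); scan 8 dirs for brackets.
Dir NW: first cell '.' (not opp) -> no flip
Dir N: first cell '.' (not opp) -> no flip
Dir NE: first cell '.' (not opp) -> no flip
Dir W: first cell '.' (not opp) -> no flip
Dir E: first cell '.' (not opp) -> no flip
Dir SW: opp run (2,4) capped by W -> flip
Dir S: first cell '.' (not opp) -> no flip
Dir SE: first cell '.' (not opp) -> no flip
All flips: (2,4)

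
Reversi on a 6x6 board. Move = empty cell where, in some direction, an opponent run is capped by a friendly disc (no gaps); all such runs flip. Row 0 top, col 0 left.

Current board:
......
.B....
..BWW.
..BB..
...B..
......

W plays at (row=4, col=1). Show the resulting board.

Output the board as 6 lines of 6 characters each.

Answer: ......
.B....
..BWW.
..WB..
.W.B..
......

Derivation:
Place W at (4,1); scan 8 dirs for brackets.
Dir NW: first cell '.' (not opp) -> no flip
Dir N: first cell '.' (not opp) -> no flip
Dir NE: opp run (3,2) capped by W -> flip
Dir W: first cell '.' (not opp) -> no flip
Dir E: first cell '.' (not opp) -> no flip
Dir SW: first cell '.' (not opp) -> no flip
Dir S: first cell '.' (not opp) -> no flip
Dir SE: first cell '.' (not opp) -> no flip
All flips: (3,2)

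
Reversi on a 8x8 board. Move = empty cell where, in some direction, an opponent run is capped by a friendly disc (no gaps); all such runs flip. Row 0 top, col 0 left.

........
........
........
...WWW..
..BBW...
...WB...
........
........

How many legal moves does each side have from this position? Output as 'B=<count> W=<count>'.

-- B to move --
(2,2): no bracket -> illegal
(2,3): flips 1 -> legal
(2,4): flips 3 -> legal
(2,5): flips 1 -> legal
(2,6): no bracket -> illegal
(3,2): no bracket -> illegal
(3,6): no bracket -> illegal
(4,5): flips 1 -> legal
(4,6): no bracket -> illegal
(5,2): flips 1 -> legal
(5,5): no bracket -> illegal
(6,2): no bracket -> illegal
(6,3): flips 1 -> legal
(6,4): flips 1 -> legal
B mobility = 7
-- W to move --
(3,1): flips 1 -> legal
(3,2): no bracket -> illegal
(4,1): flips 2 -> legal
(4,5): no bracket -> illegal
(5,1): flips 1 -> legal
(5,2): flips 1 -> legal
(5,5): flips 1 -> legal
(6,3): no bracket -> illegal
(6,4): flips 1 -> legal
(6,5): no bracket -> illegal
W mobility = 6

Answer: B=7 W=6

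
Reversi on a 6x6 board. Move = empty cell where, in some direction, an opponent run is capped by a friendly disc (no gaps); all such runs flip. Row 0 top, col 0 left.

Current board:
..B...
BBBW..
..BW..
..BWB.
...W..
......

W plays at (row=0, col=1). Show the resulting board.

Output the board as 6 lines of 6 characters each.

Answer: .WB...
BBWW..
..BW..
..BWB.
...W..
......

Derivation:
Place W at (0,1); scan 8 dirs for brackets.
Dir NW: edge -> no flip
Dir N: edge -> no flip
Dir NE: edge -> no flip
Dir W: first cell '.' (not opp) -> no flip
Dir E: opp run (0,2), next='.' -> no flip
Dir SW: opp run (1,0), next=edge -> no flip
Dir S: opp run (1,1), next='.' -> no flip
Dir SE: opp run (1,2) capped by W -> flip
All flips: (1,2)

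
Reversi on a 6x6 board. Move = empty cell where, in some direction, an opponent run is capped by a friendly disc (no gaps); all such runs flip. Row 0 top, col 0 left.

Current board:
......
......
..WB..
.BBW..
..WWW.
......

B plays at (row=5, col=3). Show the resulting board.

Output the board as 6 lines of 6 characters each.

Place B at (5,3); scan 8 dirs for brackets.
Dir NW: opp run (4,2) capped by B -> flip
Dir N: opp run (4,3) (3,3) capped by B -> flip
Dir NE: opp run (4,4), next='.' -> no flip
Dir W: first cell '.' (not opp) -> no flip
Dir E: first cell '.' (not opp) -> no flip
Dir SW: edge -> no flip
Dir S: edge -> no flip
Dir SE: edge -> no flip
All flips: (3,3) (4,2) (4,3)

Answer: ......
......
..WB..
.BBB..
..BBW.
...B..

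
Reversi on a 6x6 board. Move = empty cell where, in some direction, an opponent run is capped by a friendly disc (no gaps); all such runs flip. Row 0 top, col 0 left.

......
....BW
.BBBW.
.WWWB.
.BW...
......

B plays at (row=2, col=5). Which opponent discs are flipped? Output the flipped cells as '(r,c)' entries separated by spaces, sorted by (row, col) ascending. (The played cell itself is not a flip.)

Answer: (2,4)

Derivation:
Dir NW: first cell 'B' (not opp) -> no flip
Dir N: opp run (1,5), next='.' -> no flip
Dir NE: edge -> no flip
Dir W: opp run (2,4) capped by B -> flip
Dir E: edge -> no flip
Dir SW: first cell 'B' (not opp) -> no flip
Dir S: first cell '.' (not opp) -> no flip
Dir SE: edge -> no flip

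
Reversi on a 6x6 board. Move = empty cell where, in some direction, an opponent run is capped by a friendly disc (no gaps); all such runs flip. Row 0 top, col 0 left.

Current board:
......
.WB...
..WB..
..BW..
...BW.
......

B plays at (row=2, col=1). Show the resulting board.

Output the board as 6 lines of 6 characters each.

Answer: ......
.WB...
.BBB..
..BW..
...BW.
......

Derivation:
Place B at (2,1); scan 8 dirs for brackets.
Dir NW: first cell '.' (not opp) -> no flip
Dir N: opp run (1,1), next='.' -> no flip
Dir NE: first cell 'B' (not opp) -> no flip
Dir W: first cell '.' (not opp) -> no flip
Dir E: opp run (2,2) capped by B -> flip
Dir SW: first cell '.' (not opp) -> no flip
Dir S: first cell '.' (not opp) -> no flip
Dir SE: first cell 'B' (not opp) -> no flip
All flips: (2,2)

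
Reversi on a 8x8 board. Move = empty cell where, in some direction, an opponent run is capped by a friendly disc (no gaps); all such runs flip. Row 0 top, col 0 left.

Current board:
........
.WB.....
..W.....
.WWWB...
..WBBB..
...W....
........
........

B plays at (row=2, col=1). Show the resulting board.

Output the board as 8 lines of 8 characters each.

Place B at (2,1); scan 8 dirs for brackets.
Dir NW: first cell '.' (not opp) -> no flip
Dir N: opp run (1,1), next='.' -> no flip
Dir NE: first cell 'B' (not opp) -> no flip
Dir W: first cell '.' (not opp) -> no flip
Dir E: opp run (2,2), next='.' -> no flip
Dir SW: first cell '.' (not opp) -> no flip
Dir S: opp run (3,1), next='.' -> no flip
Dir SE: opp run (3,2) capped by B -> flip
All flips: (3,2)

Answer: ........
.WB.....
.BW.....
.WBWB...
..WBBB..
...W....
........
........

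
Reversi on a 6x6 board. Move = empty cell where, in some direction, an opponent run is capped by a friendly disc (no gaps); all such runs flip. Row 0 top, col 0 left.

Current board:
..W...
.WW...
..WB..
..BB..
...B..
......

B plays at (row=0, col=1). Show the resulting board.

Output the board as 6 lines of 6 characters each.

Place B at (0,1); scan 8 dirs for brackets.
Dir NW: edge -> no flip
Dir N: edge -> no flip
Dir NE: edge -> no flip
Dir W: first cell '.' (not opp) -> no flip
Dir E: opp run (0,2), next='.' -> no flip
Dir SW: first cell '.' (not opp) -> no flip
Dir S: opp run (1,1), next='.' -> no flip
Dir SE: opp run (1,2) capped by B -> flip
All flips: (1,2)

Answer: .BW...
.WB...
..WB..
..BB..
...B..
......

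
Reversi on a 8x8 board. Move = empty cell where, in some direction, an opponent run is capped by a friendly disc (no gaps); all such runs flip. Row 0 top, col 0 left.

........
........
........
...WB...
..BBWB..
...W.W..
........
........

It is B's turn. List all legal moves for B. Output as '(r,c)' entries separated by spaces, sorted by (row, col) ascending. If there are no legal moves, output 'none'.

(2,2): no bracket -> illegal
(2,3): flips 1 -> legal
(2,4): flips 1 -> legal
(3,2): flips 1 -> legal
(3,5): no bracket -> illegal
(4,6): no bracket -> illegal
(5,2): no bracket -> illegal
(5,4): flips 1 -> legal
(5,6): no bracket -> illegal
(6,2): no bracket -> illegal
(6,3): flips 1 -> legal
(6,4): flips 1 -> legal
(6,5): flips 1 -> legal
(6,6): no bracket -> illegal

Answer: (2,3) (2,4) (3,2) (5,4) (6,3) (6,4) (6,5)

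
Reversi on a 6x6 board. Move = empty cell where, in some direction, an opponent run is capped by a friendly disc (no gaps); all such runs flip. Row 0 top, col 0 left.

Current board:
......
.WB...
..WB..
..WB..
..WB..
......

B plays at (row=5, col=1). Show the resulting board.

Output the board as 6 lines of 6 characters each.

Answer: ......
.WB...
..WB..
..WB..
..BB..
.B....

Derivation:
Place B at (5,1); scan 8 dirs for brackets.
Dir NW: first cell '.' (not opp) -> no flip
Dir N: first cell '.' (not opp) -> no flip
Dir NE: opp run (4,2) capped by B -> flip
Dir W: first cell '.' (not opp) -> no flip
Dir E: first cell '.' (not opp) -> no flip
Dir SW: edge -> no flip
Dir S: edge -> no flip
Dir SE: edge -> no flip
All flips: (4,2)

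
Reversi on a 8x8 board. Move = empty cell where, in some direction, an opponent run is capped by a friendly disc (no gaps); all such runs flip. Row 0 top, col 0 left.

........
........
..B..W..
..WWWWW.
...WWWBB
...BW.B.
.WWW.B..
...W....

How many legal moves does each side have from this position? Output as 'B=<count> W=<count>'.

Answer: B=8 W=7

Derivation:
-- B to move --
(1,4): flips 2 -> legal
(1,5): no bracket -> illegal
(1,6): no bracket -> illegal
(2,1): flips 3 -> legal
(2,3): flips 4 -> legal
(2,4): flips 1 -> legal
(2,6): flips 3 -> legal
(2,7): no bracket -> illegal
(3,1): no bracket -> illegal
(3,7): no bracket -> illegal
(4,1): no bracket -> illegal
(4,2): flips 4 -> legal
(5,0): no bracket -> illegal
(5,1): no bracket -> illegal
(5,2): no bracket -> illegal
(5,5): flips 3 -> legal
(6,0): no bracket -> illegal
(6,4): no bracket -> illegal
(7,0): no bracket -> illegal
(7,1): flips 1 -> legal
(7,2): no bracket -> illegal
(7,4): no bracket -> illegal
B mobility = 8
-- W to move --
(1,1): flips 1 -> legal
(1,2): flips 1 -> legal
(1,3): no bracket -> illegal
(2,1): no bracket -> illegal
(2,3): no bracket -> illegal
(3,1): no bracket -> illegal
(3,7): no bracket -> illegal
(4,2): no bracket -> illegal
(5,2): flips 1 -> legal
(5,5): no bracket -> illegal
(5,7): flips 1 -> legal
(6,4): no bracket -> illegal
(6,6): flips 2 -> legal
(6,7): flips 1 -> legal
(7,4): no bracket -> illegal
(7,5): no bracket -> illegal
(7,6): flips 1 -> legal
W mobility = 7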